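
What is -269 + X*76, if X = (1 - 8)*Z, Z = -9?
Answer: 4519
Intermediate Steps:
X = 63 (X = (1 - 8)*(-9) = -7*(-9) = 63)
-269 + X*76 = -269 + 63*76 = -269 + 4788 = 4519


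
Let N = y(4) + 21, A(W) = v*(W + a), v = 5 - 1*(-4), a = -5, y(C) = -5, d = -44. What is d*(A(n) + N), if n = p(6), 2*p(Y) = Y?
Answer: 88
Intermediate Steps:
p(Y) = Y/2
n = 3 (n = (½)*6 = 3)
v = 9 (v = 5 + 4 = 9)
A(W) = -45 + 9*W (A(W) = 9*(W - 5) = 9*(-5 + W) = -45 + 9*W)
N = 16 (N = -5 + 21 = 16)
d*(A(n) + N) = -44*((-45 + 9*3) + 16) = -44*((-45 + 27) + 16) = -44*(-18 + 16) = -44*(-2) = 88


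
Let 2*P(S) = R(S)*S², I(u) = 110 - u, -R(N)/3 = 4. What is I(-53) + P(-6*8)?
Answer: -13661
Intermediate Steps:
R(N) = -12 (R(N) = -3*4 = -12)
P(S) = -6*S² (P(S) = (-12*S²)/2 = -6*S²)
I(-53) + P(-6*8) = (110 - 1*(-53)) - 6*(-6*8)² = (110 + 53) - 6*(-48)² = 163 - 6*2304 = 163 - 13824 = -13661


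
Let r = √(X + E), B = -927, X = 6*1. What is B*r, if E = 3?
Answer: -2781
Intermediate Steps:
X = 6
r = 3 (r = √(6 + 3) = √9 = 3)
B*r = -927*3 = -2781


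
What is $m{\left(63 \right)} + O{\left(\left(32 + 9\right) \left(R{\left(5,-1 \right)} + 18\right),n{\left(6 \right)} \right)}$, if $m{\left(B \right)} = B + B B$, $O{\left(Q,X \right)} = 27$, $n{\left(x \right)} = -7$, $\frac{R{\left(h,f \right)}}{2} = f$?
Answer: $4059$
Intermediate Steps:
$R{\left(h,f \right)} = 2 f$
$m{\left(B \right)} = B + B^{2}$
$m{\left(63 \right)} + O{\left(\left(32 + 9\right) \left(R{\left(5,-1 \right)} + 18\right),n{\left(6 \right)} \right)} = 63 \left(1 + 63\right) + 27 = 63 \cdot 64 + 27 = 4032 + 27 = 4059$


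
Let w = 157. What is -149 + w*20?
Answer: 2991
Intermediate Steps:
-149 + w*20 = -149 + 157*20 = -149 + 3140 = 2991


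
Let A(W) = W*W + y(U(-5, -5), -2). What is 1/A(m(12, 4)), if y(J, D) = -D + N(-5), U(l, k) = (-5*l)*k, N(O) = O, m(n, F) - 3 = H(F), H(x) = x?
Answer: 1/46 ≈ 0.021739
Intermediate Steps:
m(n, F) = 3 + F
U(l, k) = -5*k*l
y(J, D) = -5 - D (y(J, D) = -D - 5 = -5 - D)
A(W) = -3 + W² (A(W) = W*W + (-5 - 1*(-2)) = W² + (-5 + 2) = W² - 3 = -3 + W²)
1/A(m(12, 4)) = 1/(-3 + (3 + 4)²) = 1/(-3 + 7²) = 1/(-3 + 49) = 1/46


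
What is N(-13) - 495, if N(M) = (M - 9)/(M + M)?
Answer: -6424/13 ≈ -494.15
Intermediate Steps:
N(M) = (-9 + M)/(2*M) (N(M) = (-9 + M)/((2*M)) = (-9 + M)*(1/(2*M)) = (-9 + M)/(2*M))
N(-13) - 495 = (1/2)*(-9 - 13)/(-13) - 495 = (1/2)*(-1/13)*(-22) - 495 = 11/13 - 495 = -6424/13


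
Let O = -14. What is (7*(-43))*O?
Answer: 4214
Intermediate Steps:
(7*(-43))*O = (7*(-43))*(-14) = -301*(-14) = 4214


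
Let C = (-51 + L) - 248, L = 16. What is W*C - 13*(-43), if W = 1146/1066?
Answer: 135788/533 ≈ 254.76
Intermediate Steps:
W = 573/533 (W = 1146*(1/1066) = 573/533 ≈ 1.0750)
C = -283 (C = (-51 + 16) - 248 = -35 - 248 = -283)
W*C - 13*(-43) = (573/533)*(-283) - 13*(-43) = -162159/533 + 559 = 135788/533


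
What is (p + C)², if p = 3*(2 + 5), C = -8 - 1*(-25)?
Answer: 1444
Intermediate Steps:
C = 17 (C = -8 + 25 = 17)
p = 21 (p = 3*7 = 21)
(p + C)² = (21 + 17)² = 38² = 1444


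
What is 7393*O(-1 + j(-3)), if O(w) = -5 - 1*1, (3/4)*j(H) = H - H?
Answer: -44358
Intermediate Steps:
j(H) = 0 (j(H) = 4*(H - H)/3 = (4/3)*0 = 0)
O(w) = -6 (O(w) = -5 - 1 = -6)
7393*O(-1 + j(-3)) = 7393*(-6) = -44358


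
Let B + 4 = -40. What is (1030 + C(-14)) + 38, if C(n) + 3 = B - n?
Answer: 1035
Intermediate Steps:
B = -44 (B = -4 - 40 = -44)
C(n) = -47 - n (C(n) = -3 + (-44 - n) = -47 - n)
(1030 + C(-14)) + 38 = (1030 + (-47 - 1*(-14))) + 38 = (1030 + (-47 + 14)) + 38 = (1030 - 33) + 38 = 997 + 38 = 1035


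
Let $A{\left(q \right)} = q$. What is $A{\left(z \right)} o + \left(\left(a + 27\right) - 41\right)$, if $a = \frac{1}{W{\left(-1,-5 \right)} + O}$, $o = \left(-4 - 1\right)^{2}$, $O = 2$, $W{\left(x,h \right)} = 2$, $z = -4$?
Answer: $- \frac{455}{4} \approx -113.75$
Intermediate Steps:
$o = 25$ ($o = \left(-5\right)^{2} = 25$)
$a = \frac{1}{4}$ ($a = \frac{1}{2 + 2} = \frac{1}{4} \approx 0.25$)
$A{\left(z \right)} o + \left(\left(a + 27\right) - 41\right) = \left(-4\right) 25 + \left(\left(\frac{1}{4} + 27\right) - 41\right) = -100 + \left(\frac{109}{4} - 41\right) = -100 - \frac{55}{4} = - \frac{455}{4}$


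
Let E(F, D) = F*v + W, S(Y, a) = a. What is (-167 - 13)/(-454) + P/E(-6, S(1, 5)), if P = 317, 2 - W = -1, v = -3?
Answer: 73849/4767 ≈ 15.492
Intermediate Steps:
W = 3 (W = 2 - 1*(-1) = 2 + 1 = 3)
E(F, D) = 3 - 3*F (E(F, D) = F*(-3) + 3 = -3*F + 3 = 3 - 3*F)
(-167 - 13)/(-454) + P/E(-6, S(1, 5)) = (-167 - 13)/(-454) + 317/(3 - 3*(-6)) = -180*(-1/454) + 317/(3 + 18) = 90/227 + 317/21 = 73849/4767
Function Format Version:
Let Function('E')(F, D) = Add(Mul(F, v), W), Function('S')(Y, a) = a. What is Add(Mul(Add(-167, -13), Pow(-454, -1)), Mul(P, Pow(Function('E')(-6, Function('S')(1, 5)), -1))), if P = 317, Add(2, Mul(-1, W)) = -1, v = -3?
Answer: Rational(73849, 4767) ≈ 15.492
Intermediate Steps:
W = 3 (W = Add(2, Mul(-1, -1)) = Add(2, 1) = 3)
Function('E')(F, D) = Add(3, Mul(-3, F)) (Function('E')(F, D) = Add(Mul(F, -3), 3) = Add(Mul(-3, F), 3) = Add(3, Mul(-3, F)))
Add(Mul(Add(-167, -13), Pow(-454, -1)), Mul(P, Pow(Function('E')(-6, Function('S')(1, 5)), -1))) = Add(Mul(Add(-167, -13), Pow(-454, -1)), Mul(317, Pow(Add(3, Mul(-3, -6)), -1))) = Add(Mul(-180, Rational(-1, 454)), Mul(317, Pow(Add(3, 18), -1))) = Add(Rational(90, 227), Mul(317, Pow(21, -1))) = Add(Rational(90, 227), Mul(317, Rational(1, 21))) = Add(Rational(90, 227), Rational(317, 21)) = Rational(73849, 4767)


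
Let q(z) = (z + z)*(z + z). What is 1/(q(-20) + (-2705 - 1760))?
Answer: -1/2865 ≈ -0.00034904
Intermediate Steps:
q(z) = 4*z² (q(z) = (2*z)*(2*z) = 4*z²)
1/(q(-20) + (-2705 - 1760)) = 1/(4*(-20)² + (-2705 - 1760)) = 1/(4*400 - 4465) = 1/(1600 - 4465) = 1/(-2865) = -1/2865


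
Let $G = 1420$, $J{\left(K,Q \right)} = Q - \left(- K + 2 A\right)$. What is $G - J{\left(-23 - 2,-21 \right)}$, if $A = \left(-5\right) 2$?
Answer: $1446$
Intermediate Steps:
$A = -10$
$J{\left(K,Q \right)} = 20 + K + Q$ ($J{\left(K,Q \right)} = Q + \left(\left(-2\right) \left(-10\right) + K\right) = Q + \left(20 + K\right) = 20 + K + Q$)
$G - J{\left(-23 - 2,-21 \right)} = 1420 - \left(20 - 25 - 21\right) = 1420 - -26 = 1420 + 26 = 1446$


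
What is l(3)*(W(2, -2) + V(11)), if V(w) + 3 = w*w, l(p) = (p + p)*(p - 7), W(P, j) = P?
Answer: -2880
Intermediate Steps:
l(p) = 2*p*(-7 + p) (l(p) = (2*p)*(-7 + p) = 2*p*(-7 + p))
V(w) = -3 + w² (V(w) = -3 + w*w = -3 + w²)
l(3)*(W(2, -2) + V(11)) = (2*3*(-7 + 3))*(2 + (-3 + 11²)) = (2*3*(-4))*(2 + (-3 + 121)) = -24*(2 + 118) = -24*120 = -2880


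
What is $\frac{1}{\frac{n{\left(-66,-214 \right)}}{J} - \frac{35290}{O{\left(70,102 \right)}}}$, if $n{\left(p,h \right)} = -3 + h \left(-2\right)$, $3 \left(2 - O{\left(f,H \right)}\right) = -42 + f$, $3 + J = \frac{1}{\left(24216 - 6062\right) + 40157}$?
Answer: $\frac{1924252}{8987421495} \approx 0.00021411$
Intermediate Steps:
$J = - \frac{174932}{58311}$ ($J = -3 + \frac{1}{\left(24216 - 6062\right) + 40157} = -3 + \frac{1}{18154 + 40157} = -3 + \frac{1}{58311} = - \frac{174932}{58311} \approx -3.0$)
$O{\left(f,H \right)} = 16 - \frac{f}{3}$ ($O{\left(f,H \right)} = 2 - \frac{-42 + f}{3} = 2 - \left(-14 + \frac{f}{3}\right) = 16 - \frac{f}{3}$)
$n{\left(p,h \right)} = -3 - 2 h$
$\frac{1}{\frac{n{\left(-66,-214 \right)}}{J} - \frac{35290}{O{\left(70,102 \right)}}} = \frac{1}{\frac{-3 - -428}{- \frac{174932}{58311}} - \frac{35290}{16 - \frac{70}{3}}} = \frac{1}{\left(-3 + 428\right) \left(- \frac{58311}{174932}\right) - \frac{35290}{16 - \frac{70}{3}}} = \frac{1}{425 \left(- \frac{58311}{174932}\right) - \frac{35290}{- \frac{22}{3}}} = \frac{1}{- \frac{24782175}{174932} - - \frac{52935}{11}} = \frac{1}{- \frac{24782175}{174932} + \frac{52935}{11}} = \frac{1}{\frac{8987421495}{1924252}} = \frac{1924252}{8987421495}$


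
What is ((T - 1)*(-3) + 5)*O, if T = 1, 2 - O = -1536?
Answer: 7690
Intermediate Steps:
O = 1538 (O = 2 - 1*(-1536) = 2 + 1536 = 1538)
((T - 1)*(-3) + 5)*O = ((1 - 1)*(-3) + 5)*1538 = (0*(-3) + 5)*1538 = (0 + 5)*1538 = 5*1538 = 7690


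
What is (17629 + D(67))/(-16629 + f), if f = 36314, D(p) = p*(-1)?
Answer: 17562/19685 ≈ 0.89215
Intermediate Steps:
D(p) = -p
(17629 + D(67))/(-16629 + f) = (17629 - 1*67)/(-16629 + 36314) = (17629 - 67)/19685 = 17562*(1/19685) = 17562/19685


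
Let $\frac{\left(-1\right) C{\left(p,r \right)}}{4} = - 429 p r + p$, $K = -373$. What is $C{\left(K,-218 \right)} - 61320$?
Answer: $139474996$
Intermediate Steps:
$C{\left(p,r \right)} = - 4 p + 1716 p r$ ($C{\left(p,r \right)} = - 4 \left(- 429 p r + p\right) = - 4 \left(p - 429 p r\right) = - 4 p + 1716 p r$)
$C{\left(K,-218 \right)} - 61320 = 4 \left(-373\right) \left(-1 + 429 \left(-218\right)\right) - 61320 = 4 \left(-373\right) \left(-1 - 93522\right) - 61320 = 4 \left(-373\right) \left(-93523\right) - 61320 = 139536316 - 61320 = 139474996$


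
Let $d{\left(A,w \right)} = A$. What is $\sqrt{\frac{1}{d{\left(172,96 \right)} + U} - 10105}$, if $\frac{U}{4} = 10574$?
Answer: $\frac{i \sqrt{4556170238763}}{21234} \approx 100.52 i$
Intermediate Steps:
$U = 42296$ ($U = 4 \cdot 10574 = 42296$)
$\sqrt{\frac{1}{d{\left(172,96 \right)} + U} - 10105} = \sqrt{\frac{1}{172 + 42296} - 10105} = \sqrt{\frac{1}{42468} - 10105} = \sqrt{- \frac{429139139}{42468}} = \frac{i \sqrt{4556170238763}}{21234}$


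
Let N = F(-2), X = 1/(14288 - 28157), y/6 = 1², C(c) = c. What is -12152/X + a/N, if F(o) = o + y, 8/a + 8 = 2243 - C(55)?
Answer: 183704335921/1090 ≈ 1.6854e+8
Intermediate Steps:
y = 6 (y = 6*1² = 6*1 = 6)
a = 2/545 (a = 8/(-8 + (2243 - 1*55)) = 8/(-8 + (2243 - 55)) = 8/(-8 + 2188) = 8/2180 = 8*(1/2180) = 2/545 ≈ 0.0036697)
F(o) = 6 + o (F(o) = o + 6 = 6 + o)
X = -1/13869 (X = 1/(-13869) = -1/13869 ≈ -7.2103e-5)
N = 4 (N = 6 - 2 = 4)
-12152/X + a/N = -12152/(-1/13869) + (2/545)/4 = -12152*(-13869) + (2/545)*(¼) = 168536088 + 1/1090 = 183704335921/1090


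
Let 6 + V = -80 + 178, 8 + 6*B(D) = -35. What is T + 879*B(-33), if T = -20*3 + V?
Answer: -12535/2 ≈ -6267.5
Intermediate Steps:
B(D) = -43/6 (B(D) = -4/3 + (1/6)*(-35) = -4/3 - 35/6 = -43/6)
V = 92 (V = -6 + (-80 + 178) = -6 + 98 = 92)
T = 32 (T = -20*3 + 92 = -60 + 92 = 32)
T + 879*B(-33) = 32 + 879*(-43/6) = 32 - 12599/2 = -12535/2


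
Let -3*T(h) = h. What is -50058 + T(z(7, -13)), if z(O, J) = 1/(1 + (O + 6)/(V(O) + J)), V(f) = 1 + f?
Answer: -1201387/24 ≈ -50058.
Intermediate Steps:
z(O, J) = 1/(1 + (6 + O)/(1 + J + O)) (z(O, J) = 1/(1 + (O + 6)/((1 + O) + J)) = 1/(1 + (6 + O)/(1 + J + O)))
T(h) = -h/3
-50058 + T(z(7, -13)) = -50058 - (1 - 13 + 7)/(3*(7 - 13 + 2*7)) = -50058 - (-5)/(3*(7 - 13 + 14)) = -50058 - (-5)/(3*8) = -50058 - (-5)/24 = -50058 - ⅓*(-5/8) = -50058 + 5/24 = -1201387/24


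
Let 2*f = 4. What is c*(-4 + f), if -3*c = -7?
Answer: -14/3 ≈ -4.6667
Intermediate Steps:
f = 2 (f = (½)*4 = 2)
c = 7/3 (c = -⅓*(-7) = 7/3 ≈ 2.3333)
c*(-4 + f) = 7*(-4 + 2)/3 = (7/3)*(-2) = -14/3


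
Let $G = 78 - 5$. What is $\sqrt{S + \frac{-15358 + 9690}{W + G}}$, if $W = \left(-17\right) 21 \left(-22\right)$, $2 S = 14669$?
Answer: $\frac{\sqrt{1843341837258}}{15854} \approx 85.638$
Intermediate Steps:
$S = \frac{14669}{2}$ ($S = \frac{1}{2} \cdot 14669 = \frac{14669}{2} \approx 7334.5$)
$G = 73$ ($G = 78 - 5 = 73$)
$W = 7854$ ($W = \left(-357\right) \left(-22\right) = 7854$)
$\sqrt{S + \frac{-15358 + 9690}{W + G}} = \sqrt{\frac{14669}{2} + \frac{-15358 + 9690}{7854 + 73}} = \sqrt{\frac{14669}{2} - \frac{5668}{7927}} = \sqrt{\frac{116269827}{15854}} = \frac{\sqrt{1843341837258}}{15854}$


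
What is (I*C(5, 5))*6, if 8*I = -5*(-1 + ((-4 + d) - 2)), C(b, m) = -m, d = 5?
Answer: -75/2 ≈ -37.500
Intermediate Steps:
I = 5/4 (I = (-5*(-1 + ((-4 + 5) - 2)))/8 = (-5*(-1 + (1 - 2)))/8 = (-5*(-1 - 1))/8 = (-5*(-2))/8 = (⅛)*10 = 5/4 ≈ 1.2500)
(I*C(5, 5))*6 = (5*(-1*5)/4)*6 = ((5/4)*(-5))*6 = -25/4*6 = -75/2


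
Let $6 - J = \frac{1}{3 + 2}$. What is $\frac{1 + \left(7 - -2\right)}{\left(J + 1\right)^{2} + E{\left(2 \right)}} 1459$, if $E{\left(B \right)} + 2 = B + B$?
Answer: $\frac{182375}{603} \approx 302.45$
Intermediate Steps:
$E{\left(B \right)} = -2 + 2 B$ ($E{\left(B \right)} = -2 + \left(B + B\right) = -2 + 2 B$)
$J = \frac{29}{5}$ ($J = 6 - \frac{1}{3 + 2} = 6 - \frac{1}{5} = \frac{29}{5} \approx 5.8$)
$\frac{1 + \left(7 - -2\right)}{\left(J + 1\right)^{2} + E{\left(2 \right)}} 1459 = \frac{1 + \left(7 - -2\right)}{\left(\frac{29}{5} + 1\right)^{2} + \left(-2 + 2 \cdot 2\right)} 1459 = \frac{1 + \left(7 + 2\right)}{\left(\frac{34}{5}\right)^{2} + \left(-2 + 4\right)} 1459 = \frac{1 + 9}{\frac{1156}{25} + 2} \cdot 1459 = \frac{10}{\frac{1206}{25}} \cdot 1459 = 10 \cdot \frac{25}{1206} \cdot 1459 = \frac{125}{603} \cdot 1459 = \frac{182375}{603}$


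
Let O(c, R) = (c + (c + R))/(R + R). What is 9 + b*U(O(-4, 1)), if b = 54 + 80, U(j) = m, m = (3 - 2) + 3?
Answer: 545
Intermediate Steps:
O(c, R) = (R + 2*c)/(2*R) (O(c, R) = (c + (R + c))/((2*R)) = (R + 2*c)*(1/(2*R)) = (R + 2*c)/(2*R))
m = 4 (m = 1 + 3 = 4)
U(j) = 4
b = 134
9 + b*U(O(-4, 1)) = 9 + 134*4 = 9 + 536 = 545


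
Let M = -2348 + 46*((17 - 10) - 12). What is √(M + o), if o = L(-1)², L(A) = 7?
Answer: 3*I*√281 ≈ 50.289*I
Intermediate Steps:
M = -2578 (M = -2348 + 46*(7 - 12) = -2348 + 46*(-5) = -2348 - 230 = -2578)
o = 49 (o = 7² = 49)
√(M + o) = √(-2578 + 49) = √(-2529) = 3*I*√281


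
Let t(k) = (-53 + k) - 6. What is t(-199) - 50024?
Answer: -50282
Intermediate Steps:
t(k) = -59 + k
t(-199) - 50024 = (-59 - 199) - 50024 = -258 - 50024 = -50282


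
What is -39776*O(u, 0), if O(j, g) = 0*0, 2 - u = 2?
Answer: 0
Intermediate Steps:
u = 0 (u = 2 - 1*2 = 2 - 2 = 0)
O(j, g) = 0
-39776*O(u, 0) = -39776*0 = 0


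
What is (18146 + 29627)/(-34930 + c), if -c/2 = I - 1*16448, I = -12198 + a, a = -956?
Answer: 47773/24274 ≈ 1.9681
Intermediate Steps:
I = -13154 (I = -12198 - 956 = -13154)
c = 59204 (c = -2*(-13154 - 1*16448) = -2*(-13154 - 16448) = -2*(-29602) = 59204)
(18146 + 29627)/(-34930 + c) = (18146 + 29627)/(-34930 + 59204) = 47773/24274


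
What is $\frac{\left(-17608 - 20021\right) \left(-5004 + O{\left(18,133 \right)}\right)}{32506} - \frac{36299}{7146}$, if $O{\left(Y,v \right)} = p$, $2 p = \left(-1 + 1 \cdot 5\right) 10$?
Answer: $\frac{669500942681}{116143938} \approx 5764.4$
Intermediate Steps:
$p = 20$ ($p = \frac{\left(-1 + 1 \cdot 5\right) 10}{2} = \frac{\left(-1 + 5\right) 10}{2} = \frac{4 \cdot 10}{2} = \frac{1}{2} \cdot 40 = 20$)
$O{\left(Y,v \right)} = 20$
$\frac{\left(-17608 - 20021\right) \left(-5004 + O{\left(18,133 \right)}\right)}{32506} - \frac{36299}{7146} = \frac{\left(-17608 - 20021\right) \left(-5004 + 20\right)}{32506} - \frac{36299}{7146} = \left(-37629\right) \left(-4984\right) \frac{1}{32506} - \frac{36299}{7146} = 187542936 \cdot \frac{1}{32506} - \frac{36299}{7146} = \frac{93771468}{16253} - \frac{36299}{7146} = \frac{669500942681}{116143938}$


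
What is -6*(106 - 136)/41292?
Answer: 5/1147 ≈ 0.0043592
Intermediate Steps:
-6*(106 - 136)/41292 = -6*(-30)*(1/41292) = 180*(1/41292) = 5/1147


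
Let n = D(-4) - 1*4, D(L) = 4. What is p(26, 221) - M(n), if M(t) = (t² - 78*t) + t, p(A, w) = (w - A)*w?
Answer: 43095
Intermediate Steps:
p(A, w) = w*(w - A)
n = 0 (n = 4 - 1*4 = 4 - 4 = 0)
M(t) = t² - 77*t
p(26, 221) - M(n) = 221*(221 - 1*26) - 0*(-77 + 0) = 221*(221 - 26) - 0*(-77) = 221*195 - 1*0 = 43095 + 0 = 43095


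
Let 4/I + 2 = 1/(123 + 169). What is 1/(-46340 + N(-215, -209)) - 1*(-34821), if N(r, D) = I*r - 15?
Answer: 932292056162/26773845 ≈ 34821.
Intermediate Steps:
I = -1168/583 (I = 4/(-2 + 1/(123 + 169)) = 4/(-2 + 1/292) = 4/(-583/292) = 4*(-292/583) = -1168/583 ≈ -2.0034)
N(r, D) = -15 - 1168*r/583 (N(r, D) = -1168*r/583 - 15 = -15 - 1168*r/583)
1/(-46340 + N(-215, -209)) - 1*(-34821) = 1/(-46340 + (-15 - 1168/583*(-215))) - 1*(-34821) = 1/(-46340 + (-15 + 251120/583)) + 34821 = 1/(-46340 + 242375/583) + 34821 = 1/(-26773845/583) + 34821 = -583/26773845 + 34821 = 932292056162/26773845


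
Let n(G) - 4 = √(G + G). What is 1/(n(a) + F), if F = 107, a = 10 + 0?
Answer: 111/12301 - 2*√5/12301 ≈ 0.0086601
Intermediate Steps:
a = 10
n(G) = 4 + √2*√G (n(G) = 4 + √(G + G) = 4 + √(2*G) = 4 + √2*√G)
1/(n(a) + F) = 1/((4 + √2*√10) + 107) = 1/((4 + 2*√5) + 107) = 1/(111 + 2*√5)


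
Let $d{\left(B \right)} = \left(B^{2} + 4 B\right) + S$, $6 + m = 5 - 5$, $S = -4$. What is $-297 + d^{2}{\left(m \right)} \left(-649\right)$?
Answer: $-41833$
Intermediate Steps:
$m = -6$ ($m = -6 + \left(5 - 5\right) = -6 + 0 = -6$)
$d{\left(B \right)} = -4 + B^{2} + 4 B$ ($d{\left(B \right)} = \left(B^{2} + 4 B\right) - 4 = -4 + B^{2} + 4 B$)
$-297 + d^{2}{\left(m \right)} \left(-649\right) = -297 + \left(-4 + \left(-6\right)^{2} + 4 \left(-6\right)\right)^{2} \left(-649\right) = -297 + \left(-4 + 36 - 24\right)^{2} \left(-649\right) = -297 + 8^{2} \left(-649\right) = -297 + 64 \left(-649\right) = -297 - 41536 = -41833$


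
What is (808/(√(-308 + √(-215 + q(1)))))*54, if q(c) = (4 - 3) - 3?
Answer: 43632/√(-308 + I*√217) ≈ 59.369 - 2484.0*I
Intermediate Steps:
q(c) = -2 (q(c) = 1 - 3 = -2)
(808/(√(-308 + √(-215 + q(1)))))*54 = (808/(√(-308 + √(-215 - 2))))*54 = (808/(√(-308 + √(-217))))*54 = (808/(√(-308 + I*√217)))*54 = (808/√(-308 + I*√217))*54 = 43632/√(-308 + I*√217)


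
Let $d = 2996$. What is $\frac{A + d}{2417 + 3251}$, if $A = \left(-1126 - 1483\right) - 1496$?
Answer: $- \frac{1109}{5668} \approx -0.19566$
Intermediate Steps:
$A = -4105$ ($A = -2609 - 1496 = -4105$)
$\frac{A + d}{2417 + 3251} = \frac{-4105 + 2996}{2417 + 3251} = - \frac{1109}{5668}$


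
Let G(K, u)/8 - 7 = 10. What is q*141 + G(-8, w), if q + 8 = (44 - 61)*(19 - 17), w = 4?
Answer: -5786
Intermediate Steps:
G(K, u) = 136 (G(K, u) = 56 + 8*10 = 56 + 80 = 136)
q = -42 (q = -8 + (44 - 61)*(19 - 17) = -8 - 17*2 = -8 - 34 = -42)
q*141 + G(-8, w) = -42*141 + 136 = -5922 + 136 = -5786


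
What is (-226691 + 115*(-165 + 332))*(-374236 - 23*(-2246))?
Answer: 66930418908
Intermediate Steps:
(-226691 + 115*(-165 + 332))*(-374236 - 23*(-2246)) = (-226691 + 115*167)*(-374236 + 51658) = (-226691 + 19205)*(-322578) = -207486*(-322578) = 66930418908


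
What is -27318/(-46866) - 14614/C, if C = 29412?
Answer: 9881441/114868566 ≈ 0.086024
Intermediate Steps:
-27318/(-46866) - 14614/C = -27318/(-46866) - 14614/29412 = -27318*(-1/46866) - 14614*1/29412 = 4553/7811 - 7307/14706 = 9881441/114868566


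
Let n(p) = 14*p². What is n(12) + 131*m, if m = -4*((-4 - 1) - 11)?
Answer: 10400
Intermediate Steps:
m = 64 (m = -4*(-5 - 11) = -4*(-16) = 64)
n(12) + 131*m = 14*12² + 131*64 = 14*144 + 8384 = 2016 + 8384 = 10400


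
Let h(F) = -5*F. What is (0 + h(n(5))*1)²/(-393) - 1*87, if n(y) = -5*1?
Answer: -34816/393 ≈ -88.590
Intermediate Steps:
n(y) = -5
(0 + h(n(5))*1)²/(-393) - 1*87 = (0 - 5*(-5)*1)²/(-393) - 1*87 = (0 + 25*1)²*(-1/393) - 87 = (0 + 25)²*(-1/393) - 87 = 25²*(-1/393) - 87 = 625*(-1/393) - 87 = -625/393 - 87 = -34816/393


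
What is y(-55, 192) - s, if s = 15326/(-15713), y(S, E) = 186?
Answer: 2937944/15713 ≈ 186.98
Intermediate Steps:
s = -15326/15713 (s = 15326*(-1/15713) = -15326/15713 ≈ -0.97537)
y(-55, 192) - s = 186 - 1*(-15326/15713) = 186 + 15326/15713 = 2937944/15713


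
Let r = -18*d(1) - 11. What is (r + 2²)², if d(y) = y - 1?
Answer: 49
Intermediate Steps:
d(y) = -1 + y
r = -11 (r = -18*(-1 + 1) - 11 = -18*0 - 11 = 0 - 11 = -11)
(r + 2²)² = (-11 + 2²)² = (-11 + 4)² = (-7)² = 49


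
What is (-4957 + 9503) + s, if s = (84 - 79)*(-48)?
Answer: 4306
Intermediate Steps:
s = -240 (s = 5*(-48) = -240)
(-4957 + 9503) + s = (-4957 + 9503) - 240 = 4546 - 240 = 4306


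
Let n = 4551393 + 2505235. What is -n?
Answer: -7056628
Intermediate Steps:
n = 7056628
-n = -1*7056628 = -7056628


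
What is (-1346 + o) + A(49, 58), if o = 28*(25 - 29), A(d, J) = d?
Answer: -1409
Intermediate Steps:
o = -112 (o = 28*(-4) = -112)
(-1346 + o) + A(49, 58) = (-1346 - 112) + 49 = -1458 + 49 = -1409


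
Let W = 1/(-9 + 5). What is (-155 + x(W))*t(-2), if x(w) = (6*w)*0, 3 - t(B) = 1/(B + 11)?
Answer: -4030/9 ≈ -447.78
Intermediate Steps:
t(B) = 3 - 1/(11 + B) (t(B) = 3 - 1/(B + 11) = 3 - 1/(11 + B))
W = -1/4 (W = 1/(-4) = -1/4 ≈ -0.25000)
x(w) = 0
(-155 + x(W))*t(-2) = (-155 + 0)*((32 + 3*(-2))/(11 - 2)) = -155*(32 - 6)/9 = -155*26/9 = -4030/9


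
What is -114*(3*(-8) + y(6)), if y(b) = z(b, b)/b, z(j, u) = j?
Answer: 2622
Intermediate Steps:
y(b) = 1 (y(b) = b/b = 1)
-114*(3*(-8) + y(6)) = -114*(3*(-8) + 1) = -114*(-24 + 1) = -114*(-23) = 2622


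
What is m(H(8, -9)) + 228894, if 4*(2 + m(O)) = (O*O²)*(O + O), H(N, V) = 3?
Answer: 457865/2 ≈ 2.2893e+5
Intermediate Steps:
m(O) = -2 + O⁴/2 (m(O) = -2 + ((O*O²)*(O + O))/4 = -2 + (O³*(2*O))/4 = -2 + (2*O⁴)/4 = -2 + O⁴/2)
m(H(8, -9)) + 228894 = (-2 + (½)*3⁴) + 228894 = (-2 + (½)*81) + 228894 = (-2 + 81/2) + 228894 = 77/2 + 228894 = 457865/2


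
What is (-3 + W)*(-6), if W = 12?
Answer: -54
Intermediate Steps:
(-3 + W)*(-6) = (-3 + 12)*(-6) = 9*(-6) = -54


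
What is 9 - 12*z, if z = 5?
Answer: -51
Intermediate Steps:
9 - 12*z = 9 - 12*5 = 9 - 60 = -51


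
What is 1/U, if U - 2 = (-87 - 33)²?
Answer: 1/14402 ≈ 6.9435e-5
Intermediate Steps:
U = 14402 (U = 2 + (-87 - 33)² = 2 + (-120)² = 2 + 14400 = 14402)
1/U = 1/14402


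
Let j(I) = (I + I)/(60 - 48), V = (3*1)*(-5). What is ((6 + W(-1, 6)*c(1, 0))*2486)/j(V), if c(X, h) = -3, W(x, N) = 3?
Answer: 14916/5 ≈ 2983.2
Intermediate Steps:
V = -15 (V = 3*(-5) = -15)
j(I) = I/6 (j(I) = (2*I)/12 = (2*I)*(1/12) = I/6)
((6 + W(-1, 6)*c(1, 0))*2486)/j(V) = ((6 + 3*(-3))*2486)/(((1/6)*(-15))) = ((6 - 9)*2486)/(-5/2) = -3*2486*(-2/5) = -7458*(-2/5) = 14916/5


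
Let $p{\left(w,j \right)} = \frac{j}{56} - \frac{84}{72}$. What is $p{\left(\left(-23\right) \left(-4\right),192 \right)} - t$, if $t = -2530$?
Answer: $\frac{106355}{42} \approx 2532.3$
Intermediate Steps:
$p{\left(w,j \right)} = - \frac{7}{6} + \frac{j}{56}$ ($p{\left(w,j \right)} = j \frac{1}{56} - \frac{7}{6} = \frac{j}{56} - \frac{7}{6} = - \frac{7}{6} + \frac{j}{56}$)
$p{\left(\left(-23\right) \left(-4\right),192 \right)} - t = \left(- \frac{7}{6} + \frac{1}{56} \cdot 192\right) - -2530 = \left(- \frac{7}{6} + \frac{24}{7}\right) + 2530 = \frac{95}{42} + 2530 = \frac{106355}{42}$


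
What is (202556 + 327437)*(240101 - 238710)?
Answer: 737220263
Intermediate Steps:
(202556 + 327437)*(240101 - 238710) = 529993*1391 = 737220263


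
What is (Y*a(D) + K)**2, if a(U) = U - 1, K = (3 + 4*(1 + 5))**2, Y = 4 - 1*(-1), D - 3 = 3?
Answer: 568516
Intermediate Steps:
D = 6 (D = 3 + 3 = 6)
Y = 5 (Y = 4 + 1 = 5)
K = 729 (K = (3 + 4*6)**2 = (3 + 24)**2 = 27**2 = 729)
a(U) = -1 + U
(Y*a(D) + K)**2 = (5*(-1 + 6) + 729)**2 = (5*5 + 729)**2 = (25 + 729)**2 = 754**2 = 568516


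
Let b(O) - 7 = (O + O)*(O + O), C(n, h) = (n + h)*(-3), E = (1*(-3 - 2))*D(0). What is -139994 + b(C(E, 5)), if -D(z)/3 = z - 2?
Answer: -117487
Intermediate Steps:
D(z) = 6 - 3*z (D(z) = -3*(z - 2) = -3*(-2 + z) = 6 - 3*z)
E = -30 (E = (1*(-3 - 2))*(6 - 3*0) = (1*(-5))*(6 + 0) = -5*6 = -30)
C(n, h) = -3*h - 3*n (C(n, h) = (h + n)*(-3) = -3*h - 3*n)
b(O) = 7 + 4*O² (b(O) = 7 + (O + O)*(O + O) = 7 + (2*O)*(2*O) = 7 + 4*O²)
-139994 + b(C(E, 5)) = -139994 + (7 + 4*(-3*5 - 3*(-30))²) = -139994 + (7 + 4*(-15 + 90)²) = -139994 + (7 + 4*75²) = -139994 + (7 + 4*5625) = -139994 + (7 + 22500) = -139994 + 22507 = -117487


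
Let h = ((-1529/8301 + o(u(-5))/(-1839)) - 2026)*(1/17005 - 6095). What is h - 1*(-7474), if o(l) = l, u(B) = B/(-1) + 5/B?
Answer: 356420045559231184/28843387855 ≈ 1.2357e+7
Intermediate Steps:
u(B) = -B + 5/B (u(B) = B*(-1) + 5/B = -B + 5/B)
h = 356204470078402914/28843387855 (h = ((-1529/8301 + (-1*(-5) + 5/(-5))/(-1839)) - 2026)*(1/17005 - 6095) = ((-1529*1/8301 + (5 + 5*(-⅕))*(-1/1839)) - 2026)*(1/17005 - 6095) = ((-1529/8301 + (5 - 1)*(-1/1839)) - 2026)*(-103645474/17005) = ((-1529/8301 + 4*(-1/1839)) - 2026)*(-103645474/17005) = ((-1529/8301 - 4/1839) - 2026)*(-103645474/17005) = (-316115/1696171 - 2026)*(-103645474/17005) = -3436758561/1696171*(-103645474/17005) = 356204470078402914/28843387855 ≈ 1.2350e+7)
h - 1*(-7474) = 356204470078402914/28843387855 - 1*(-7474) = 356204470078402914/28843387855 + 7474 = 356420045559231184/28843387855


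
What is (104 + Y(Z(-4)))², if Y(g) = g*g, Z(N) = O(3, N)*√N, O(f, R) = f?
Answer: 4624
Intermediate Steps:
Z(N) = 3*√N
Y(g) = g²
(104 + Y(Z(-4)))² = (104 + (3*√(-4))²)² = (104 + (3*(2*I))²)² = (104 + (6*I)²)² = (104 - 36)² = 68² = 4624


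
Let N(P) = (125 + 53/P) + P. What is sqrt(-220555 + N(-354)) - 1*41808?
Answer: -41808 + I*sqrt(27667786506)/354 ≈ -41808.0 + 469.88*I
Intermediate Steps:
N(P) = 125 + P + 53/P
sqrt(-220555 + N(-354)) - 1*41808 = sqrt(-220555 + (125 - 354 + 53/(-354))) - 1*41808 = sqrt(-220555 + (125 - 354 + 53*(-1/354))) - 41808 = sqrt(-220555 + (125 - 354 - 53/354)) - 41808 = sqrt(-220555 - 81119/354) - 41808 = sqrt(-78157589/354) - 41808 = I*sqrt(27667786506)/354 - 41808 = -41808 + I*sqrt(27667786506)/354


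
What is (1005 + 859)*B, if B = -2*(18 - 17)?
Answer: -3728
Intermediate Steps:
B = -2 (B = -2*1 = -2)
(1005 + 859)*B = (1005 + 859)*(-2) = 1864*(-2) = -3728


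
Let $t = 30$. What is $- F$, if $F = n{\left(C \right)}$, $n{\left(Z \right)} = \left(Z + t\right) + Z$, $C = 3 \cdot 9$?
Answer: $-84$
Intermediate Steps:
$C = 27$
$n{\left(Z \right)} = 30 + 2 Z$ ($n{\left(Z \right)} = \left(Z + 30\right) + Z = \left(30 + Z\right) + Z = 30 + 2 Z$)
$F = 84$ ($F = 30 + 2 \cdot 27 = 30 + 54 = 84$)
$- F = \left(-1\right) 84 = -84$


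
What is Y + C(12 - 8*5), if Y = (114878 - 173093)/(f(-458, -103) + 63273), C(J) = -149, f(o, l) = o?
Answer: -1883530/12563 ≈ -149.93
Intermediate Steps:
Y = -11643/12563 (Y = (114878 - 173093)/(-458 + 63273) = -58215/62815 = -58215*1/62815 = -11643/12563 ≈ -0.92677)
Y + C(12 - 8*5) = -11643/12563 - 149 = -1883530/12563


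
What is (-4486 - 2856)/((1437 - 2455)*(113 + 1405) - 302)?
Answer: 3671/772813 ≈ 0.0047502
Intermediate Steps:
(-4486 - 2856)/((1437 - 2455)*(113 + 1405) - 302) = -7342/(-1018*1518 - 302) = -7342/(-1545324 - 302) = -7342/(-1545626) = -7342*(-1/1545626) = 3671/772813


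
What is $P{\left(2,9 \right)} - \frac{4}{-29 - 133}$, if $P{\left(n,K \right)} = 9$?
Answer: $\frac{731}{81} \approx 9.0247$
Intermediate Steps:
$P{\left(2,9 \right)} - \frac{4}{-29 - 133} = 9 - \frac{4}{-29 - 133} = 9 - \frac{4}{-162} = 9 - - \frac{2}{81} = 9 + \frac{2}{81} = \frac{731}{81}$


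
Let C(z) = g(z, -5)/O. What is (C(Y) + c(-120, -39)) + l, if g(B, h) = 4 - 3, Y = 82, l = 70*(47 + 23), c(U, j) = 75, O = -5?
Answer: 24874/5 ≈ 4974.8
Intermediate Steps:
l = 4900 (l = 70*70 = 4900)
g(B, h) = 1
C(z) = -⅕ (C(z) = 1/(-5) = 1*(-⅕) = -⅕)
(C(Y) + c(-120, -39)) + l = (-⅕ + 75) + 4900 = 374/5 + 4900 = 24874/5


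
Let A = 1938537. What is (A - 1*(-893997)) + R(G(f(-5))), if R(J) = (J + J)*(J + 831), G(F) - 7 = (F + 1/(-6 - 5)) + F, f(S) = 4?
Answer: 345788654/121 ≈ 2.8578e+6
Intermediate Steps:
G(F) = 76/11 + 2*F (G(F) = 7 + ((F + 1/(-6 - 5)) + F) = 7 + ((F + 1/(-11)) + F) = 7 + ((F - 1/11) + F) = 7 + ((-1/11 + F) + F) = 7 + (-1/11 + 2*F) = 76/11 + 2*F)
R(J) = 2*J*(831 + J) (R(J) = (2*J)*(831 + J) = 2*J*(831 + J))
(A - 1*(-893997)) + R(G(f(-5))) = (1938537 - 1*(-893997)) + 2*(76/11 + 2*4)*(831 + (76/11 + 2*4)) = (1938537 + 893997) + 2*(76/11 + 8)*(831 + (76/11 + 8)) = 2832534 + 2*(164/11)*(831 + 164/11) = 2832534 + 2*(164/11)*(9305/11) = 2832534 + 3052040/121 = 345788654/121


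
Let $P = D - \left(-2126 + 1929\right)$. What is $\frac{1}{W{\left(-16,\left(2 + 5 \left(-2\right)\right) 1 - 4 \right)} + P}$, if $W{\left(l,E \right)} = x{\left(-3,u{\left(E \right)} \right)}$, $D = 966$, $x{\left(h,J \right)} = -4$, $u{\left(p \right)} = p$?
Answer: $\frac{1}{1159} \approx 0.00086281$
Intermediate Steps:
$W{\left(l,E \right)} = -4$
$P = 1163$ ($P = 966 - \left(-2126 + 1929\right) = 966 - -197 = 966 + 197 = 1163$)
$\frac{1}{W{\left(-16,\left(2 + 5 \left(-2\right)\right) 1 - 4 \right)} + P} = \frac{1}{-4 + 1163} = \frac{1}{1159}$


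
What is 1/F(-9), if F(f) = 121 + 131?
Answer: 1/252 ≈ 0.0039683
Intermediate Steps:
F(f) = 252
1/F(-9) = 1/252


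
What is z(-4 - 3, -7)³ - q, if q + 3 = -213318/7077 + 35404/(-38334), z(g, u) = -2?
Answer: 168367565/6459279 ≈ 26.066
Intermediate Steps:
q = -220041797/6459279 (q = -3 + (-213318/7077 + 35404/(-38334)) = -3 + (-213318*1/7077 + 35404*(-1/38334)) = -3 + (-10158/337 - 17702/19167) = -3 - 200663960/6459279 = -220041797/6459279 ≈ -34.066)
z(-4 - 3, -7)³ - q = (-2)³ - 1*(-220041797/6459279) = -8 + 220041797/6459279 = 168367565/6459279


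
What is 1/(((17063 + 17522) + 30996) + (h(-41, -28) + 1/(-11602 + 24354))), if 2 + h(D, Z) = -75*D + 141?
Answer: 12752/877273841 ≈ 1.4536e-5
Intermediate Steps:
h(D, Z) = 139 - 75*D (h(D, Z) = -2 + (-75*D + 141) = -2 + (141 - 75*D) = 139 - 75*D)
1/(((17063 + 17522) + 30996) + (h(-41, -28) + 1/(-11602 + 24354))) = 1/(((17063 + 17522) + 30996) + ((139 - 75*(-41)) + 1/(-11602 + 24354))) = 1/((34585 + 30996) + ((139 + 3075) + 1/12752)) = 1/(65581 + (3214 + 1/12752)) = 1/(65581 + 40984929/12752) = 1/(877273841/12752) = 12752/877273841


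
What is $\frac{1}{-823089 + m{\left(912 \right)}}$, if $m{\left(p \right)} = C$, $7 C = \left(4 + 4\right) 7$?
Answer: $- \frac{1}{823081} \approx -1.2149 \cdot 10^{-6}$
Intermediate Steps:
$C = 8$ ($C = \frac{\left(4 + 4\right) 7}{7} = \frac{8 \cdot 7}{7} = \frac{1}{7} \cdot 56 = 8$)
$m{\left(p \right)} = 8$
$\frac{1}{-823089 + m{\left(912 \right)}} = \frac{1}{-823089 + 8} = \frac{1}{-823081} = - \frac{1}{823081}$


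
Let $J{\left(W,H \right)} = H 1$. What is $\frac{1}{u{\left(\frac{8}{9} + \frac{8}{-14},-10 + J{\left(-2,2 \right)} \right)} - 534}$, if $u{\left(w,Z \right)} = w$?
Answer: $- \frac{63}{33622} \approx -0.0018738$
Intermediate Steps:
$J{\left(W,H \right)} = H$
$\frac{1}{u{\left(\frac{8}{9} + \frac{8}{-14},-10 + J{\left(-2,2 \right)} \right)} - 534} = \frac{1}{\left(\frac{8}{9} + \frac{8}{-14}\right) - 534} = \frac{1}{\left(8 \cdot \frac{1}{9} + 8 \left(- \frac{1}{14}\right)\right) - 534} = \frac{1}{\left(\frac{8}{9} - \frac{4}{7}\right) - 534} = \frac{1}{\frac{20}{63} - 534} = \frac{1}{- \frac{33622}{63}} = - \frac{63}{33622}$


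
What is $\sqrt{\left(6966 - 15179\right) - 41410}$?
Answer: $i \sqrt{49623} \approx 222.76 i$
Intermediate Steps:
$\sqrt{\left(6966 - 15179\right) - 41410} = \sqrt{-8213 - 41410} = \sqrt{-49623} = i \sqrt{49623}$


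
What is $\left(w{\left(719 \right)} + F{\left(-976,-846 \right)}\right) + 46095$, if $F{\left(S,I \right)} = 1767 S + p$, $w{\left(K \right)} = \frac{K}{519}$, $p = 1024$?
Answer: $- \frac{870607768}{519} \approx -1.6775 \cdot 10^{6}$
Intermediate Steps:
$w{\left(K \right)} = \frac{K}{519}$ ($w{\left(K \right)} = K \frac{1}{519} = \frac{K}{519}$)
$F{\left(S,I \right)} = 1024 + 1767 S$ ($F{\left(S,I \right)} = 1767 S + 1024 = 1024 + 1767 S$)
$\left(w{\left(719 \right)} + F{\left(-976,-846 \right)}\right) + 46095 = \left(\frac{1}{519} \cdot 719 + \left(1024 + 1767 \left(-976\right)\right)\right) + 46095 = \left(\frac{719}{519} + \left(1024 - 1724592\right)\right) + 46095 = \left(\frac{719}{519} - 1723568\right) + 46095 = - \frac{894531073}{519} + 46095 = - \frac{870607768}{519}$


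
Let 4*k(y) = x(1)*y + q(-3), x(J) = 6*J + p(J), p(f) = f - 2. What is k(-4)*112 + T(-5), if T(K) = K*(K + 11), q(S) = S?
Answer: -674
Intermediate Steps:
p(f) = -2 + f
x(J) = -2 + 7*J (x(J) = 6*J + (-2 + J) = -2 + 7*J)
k(y) = -¾ + 5*y/4 (k(y) = ((-2 + 7*1)*y - 3)/4 = ((-2 + 7)*y - 3)/4 = (5*y - 3)/4 = (-3 + 5*y)/4 = -¾ + 5*y/4)
T(K) = K*(11 + K)
k(-4)*112 + T(-5) = (-¾ + (5/4)*(-4))*112 - 5*(11 - 5) = (-¾ - 5)*112 - 5*6 = -23/4*112 - 30 = -644 - 30 = -674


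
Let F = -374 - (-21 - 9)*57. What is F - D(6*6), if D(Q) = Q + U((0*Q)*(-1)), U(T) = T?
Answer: 1300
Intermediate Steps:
F = 1336 (F = -374 - (-30)*57 = -374 - 1*(-1710) = -374 + 1710 = 1336)
D(Q) = Q (D(Q) = Q + (0*Q)*(-1) = Q + 0*(-1) = Q + 0 = Q)
F - D(6*6) = 1336 - 6*6 = 1336 - 1*36 = 1336 - 36 = 1300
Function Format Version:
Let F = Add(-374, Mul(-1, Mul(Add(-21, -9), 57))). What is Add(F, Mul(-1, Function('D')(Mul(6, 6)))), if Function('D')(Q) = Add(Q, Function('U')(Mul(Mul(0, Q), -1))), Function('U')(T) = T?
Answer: 1300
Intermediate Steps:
F = 1336 (F = Add(-374, Mul(-1, Mul(-30, 57))) = Add(-374, Mul(-1, -1710)) = Add(-374, 1710) = 1336)
Function('D')(Q) = Q (Function('D')(Q) = Add(Q, Mul(Mul(0, Q), -1)) = Add(Q, Mul(0, -1)) = Add(Q, 0) = Q)
Add(F, Mul(-1, Function('D')(Mul(6, 6)))) = Add(1336, Mul(-1, Mul(6, 6))) = Add(1336, Mul(-1, 36)) = Add(1336, -36) = 1300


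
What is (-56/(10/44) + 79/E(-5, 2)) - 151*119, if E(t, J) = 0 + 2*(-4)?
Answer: -729011/40 ≈ -18225.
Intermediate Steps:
E(t, J) = -8 (E(t, J) = 0 - 8 = -8)
(-56/(10/44) + 79/E(-5, 2)) - 151*119 = (-56/(10/44) + 79/(-8)) - 151*119 = (-56/(10*(1/44)) + 79*(-⅛)) - 17969 = (-56/5/22 - 79/8) - 17969 = (-56*22/5 - 79/8) - 17969 = (-1232/5 - 79/8) - 17969 = -10251/40 - 17969 = -729011/40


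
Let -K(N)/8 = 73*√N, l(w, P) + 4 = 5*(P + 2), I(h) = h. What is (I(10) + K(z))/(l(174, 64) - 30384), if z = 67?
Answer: -5/15029 + 292*√67/15029 ≈ 0.15870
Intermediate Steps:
l(w, P) = 6 + 5*P (l(w, P) = -4 + 5*(P + 2) = -4 + 5*(2 + P) = -4 + (10 + 5*P) = 6 + 5*P)
K(N) = -584*√N
(I(10) + K(z))/(l(174, 64) - 30384) = (10 - 584*√67)/((6 + 5*64) - 30384) = (10 - 584*√67)/((6 + 320) - 30384) = (10 - 584*√67)/(326 - 30384) = (10 - 584*√67)/(-30058) = (10 - 584*√67)*(-1/30058) = -5/15029 + 292*√67/15029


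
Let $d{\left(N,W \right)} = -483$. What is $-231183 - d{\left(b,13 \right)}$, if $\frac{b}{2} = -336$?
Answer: $-230700$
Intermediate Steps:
$b = -672$ ($b = 2 \left(-336\right) = -672$)
$-231183 - d{\left(b,13 \right)} = -231183 - -483 = -231183 + 483 = -230700$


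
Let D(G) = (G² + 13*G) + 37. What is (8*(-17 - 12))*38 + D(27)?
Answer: -7699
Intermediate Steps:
D(G) = 37 + G² + 13*G
(8*(-17 - 12))*38 + D(27) = (8*(-17 - 12))*38 + (37 + 27² + 13*27) = (8*(-29))*38 + (37 + 729 + 351) = -232*38 + 1117 = -8816 + 1117 = -7699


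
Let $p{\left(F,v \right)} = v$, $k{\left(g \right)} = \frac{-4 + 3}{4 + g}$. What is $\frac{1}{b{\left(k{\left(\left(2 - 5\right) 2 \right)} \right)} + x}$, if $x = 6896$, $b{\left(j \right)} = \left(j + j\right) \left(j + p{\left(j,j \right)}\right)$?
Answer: $\frac{1}{6897} \approx 0.00014499$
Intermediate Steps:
$k{\left(g \right)} = - \frac{1}{4 + g}$
$b{\left(j \right)} = 4 j^{2}$ ($b{\left(j \right)} = \left(j + j\right) \left(j + j\right) = 2 j 2 j = 4 j^{2}$)
$\frac{1}{b{\left(k{\left(\left(2 - 5\right) 2 \right)} \right)} + x} = \frac{1}{4 \left(- \frac{1}{4 + \left(2 - 5\right) 2}\right)^{2} + 6896} = \frac{1}{4 \left(- \frac{1}{4 - 6}\right)^{2} + 6896} = \frac{1}{4 \left(- \frac{1}{-2}\right)^{2} + 6896} = \frac{1}{4 \left(\left(-1\right) \left(- \frac{1}{2}\right)\right)^{2} + 6896} = \frac{1}{\frac{4}{4} + 6896} = \frac{1}{4 \cdot \frac{1}{4} + 6896} = \frac{1}{1 + 6896} = \frac{1}{6897}$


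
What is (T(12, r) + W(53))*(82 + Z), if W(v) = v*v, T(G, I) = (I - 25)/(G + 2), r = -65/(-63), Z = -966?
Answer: -1094404376/441 ≈ -2.4816e+6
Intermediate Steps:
r = 65/63 (r = -65*(-1/63) = 65/63 ≈ 1.0317)
T(G, I) = (-25 + I)/(2 + G)
W(v) = v²
(T(12, r) + W(53))*(82 + Z) = ((-25 + 65/63)/(2 + 12) + 53²)*(82 - 966) = (-1510/63/14 + 2809)*(-884) = ((1/14)*(-1510/63) + 2809)*(-884) = (-755/441 + 2809)*(-884) = (1238014/441)*(-884) = -1094404376/441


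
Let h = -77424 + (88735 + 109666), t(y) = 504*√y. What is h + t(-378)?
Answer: 120977 + 1512*I*√42 ≈ 1.2098e+5 + 9798.9*I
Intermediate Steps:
h = 120977 (h = -77424 + 198401 = 120977)
h + t(-378) = 120977 + 504*√(-378) = 120977 + 504*(3*I*√42) = 120977 + 1512*I*√42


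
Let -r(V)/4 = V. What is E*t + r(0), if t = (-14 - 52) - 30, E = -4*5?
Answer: 1920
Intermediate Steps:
r(V) = -4*V
E = -20
t = -96 (t = -66 - 30 = -96)
E*t + r(0) = -20*(-96) - 4*0 = 1920 + 0 = 1920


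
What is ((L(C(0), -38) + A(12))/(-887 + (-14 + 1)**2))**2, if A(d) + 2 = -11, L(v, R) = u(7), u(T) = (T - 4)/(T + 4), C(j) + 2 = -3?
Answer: 4900/15594601 ≈ 0.00031421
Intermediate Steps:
C(j) = -5 (C(j) = -2 - 3 = -5)
u(T) = (-4 + T)/(4 + T)
L(v, R) = 3/11 (L(v, R) = (-4 + 7)/(4 + 7) = 3/11)
A(d) = -13 (A(d) = -2 - 11 = -13)
((L(C(0), -38) + A(12))/(-887 + (-14 + 1)**2))**2 = ((3/11 - 13)/(-887 + (-14 + 1)**2))**2 = (-140/(11*(-887 + (-13)**2)))**2 = (-140/(11*(-887 + 169)))**2 = (-140/11/(-718))**2 = (-140/11*(-1/718))**2 = (70/3949)**2 = 4900/15594601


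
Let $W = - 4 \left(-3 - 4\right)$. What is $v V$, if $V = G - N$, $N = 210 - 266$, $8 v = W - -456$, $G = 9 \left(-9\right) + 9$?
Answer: $-968$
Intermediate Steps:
$G = -72$ ($G = -81 + 9 = -72$)
$W = 28$ ($W = \left(-4\right) \left(-7\right) = 28$)
$v = \frac{121}{2}$ ($v = \frac{28 - -456}{8} = \frac{28 + 456}{8} = \frac{1}{8} \cdot 484 = \frac{121}{2} \approx 60.5$)
$N = -56$ ($N = 210 - 266 = -56$)
$V = -16$ ($V = -72 - -56 = -72 + 56 = -16$)
$v V = \frac{121}{2} \left(-16\right) = -968$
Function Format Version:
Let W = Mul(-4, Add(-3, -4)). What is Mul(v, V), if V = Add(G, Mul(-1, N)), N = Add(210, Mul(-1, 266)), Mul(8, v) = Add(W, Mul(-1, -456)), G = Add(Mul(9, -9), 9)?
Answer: -968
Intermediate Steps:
G = -72 (G = Add(-81, 9) = -72)
W = 28 (W = Mul(-4, -7) = 28)
v = Rational(121, 2) (v = Mul(Rational(1, 8), Add(28, Mul(-1, -456))) = Mul(Rational(1, 8), Add(28, 456)) = Mul(Rational(1, 8), 484) = Rational(121, 2) ≈ 60.500)
N = -56 (N = Add(210, -266) = -56)
V = -16 (V = Add(-72, Mul(-1, -56)) = Add(-72, 56) = -16)
Mul(v, V) = Mul(Rational(121, 2), -16) = -968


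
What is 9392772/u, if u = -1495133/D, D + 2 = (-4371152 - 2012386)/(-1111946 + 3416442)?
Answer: 759193588185/25334764838 ≈ 29.966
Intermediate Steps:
D = -5496265/1152248 (D = -2 + (-4371152 - 2012386)/(-1111946 + 3416442) = -2 - 6383538/2304496 = -2 - 6383538*1/2304496 = -2 - 3191769/1152248 = -5496265/1152248 ≈ -4.7700)
u = 1722764008984/5496265 (u = -1495133/(-5496265/1152248) = -1495133*(-1152248/5496265) = 1722764008984/5496265 ≈ 3.1344e+5)
9392772/u = 9392772/(1722764008984/5496265) = 9392772*(5496265/1722764008984) = 759193588185/25334764838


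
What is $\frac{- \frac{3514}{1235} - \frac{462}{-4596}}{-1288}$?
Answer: $\frac{370947}{174065840} \approx 0.0021311$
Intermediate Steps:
$\frac{- \frac{3514}{1235} - \frac{462}{-4596}}{-1288} = \left(\left(-3514\right) \frac{1}{1235} - - \frac{77}{766}\right) \left(- \frac{1}{1288}\right) = \left(- \frac{3514}{1235} + \frac{77}{766}\right) \left(- \frac{1}{1288}\right) = \left(- \frac{2596629}{946010}\right) \left(- \frac{1}{1288}\right) = \frac{370947}{174065840}$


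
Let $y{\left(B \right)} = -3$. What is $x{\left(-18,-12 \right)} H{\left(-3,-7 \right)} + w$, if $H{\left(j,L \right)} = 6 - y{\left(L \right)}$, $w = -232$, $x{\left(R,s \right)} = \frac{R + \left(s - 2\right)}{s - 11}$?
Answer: $- \frac{5048}{23} \approx -219.48$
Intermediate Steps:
$x{\left(R,s \right)} = \frac{-2 + R + s}{-11 + s}$ ($x{\left(R,s \right)} = \frac{R + \left(-2 + s\right)}{-11 + s} = \frac{-2 + R + s}{-11 + s}$)
$H{\left(j,L \right)} = 9$ ($H{\left(j,L \right)} = 6 - -3 = 6 + 3 = 9$)
$x{\left(-18,-12 \right)} H{\left(-3,-7 \right)} + w = \frac{-2 - 18 - 12}{-11 - 12} \cdot 9 - 232 = \frac{1}{-23} \left(-32\right) 9 - 232 = \left(- \frac{1}{23}\right) \left(-32\right) 9 - 232 = \frac{32}{23} \cdot 9 - 232 = \frac{288}{23} - 232 = - \frac{5048}{23}$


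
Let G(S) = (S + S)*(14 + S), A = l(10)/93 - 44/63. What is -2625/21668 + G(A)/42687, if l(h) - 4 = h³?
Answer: -22775086402255/207524810616732 ≈ -0.10975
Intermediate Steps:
l(h) = 4 + h³
A = 19720/1953 (A = (4 + 10³)/93 - 44/63 = (4 + 1000)*(1/93) - 44*1/63 = 1004*(1/93) - 44/63 = 1004/93 - 44/63 = 19720/1953 ≈ 10.097)
G(S) = 2*S*(14 + S) (G(S) = (2*S)*(14 + S) = 2*S*(14 + S))
-2625/21668 + G(A)/42687 = -2625/21668 + (2*(19720/1953)*(14 + 19720/1953))/42687 = -2625*1/21668 + (2*(19720/1953)*(47062/1953))*(1/42687) = -2625/21668 + (1856125280/3814209)*(1/42687) = -2625/21668 + 109183840/9577478799 = -22775086402255/207524810616732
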